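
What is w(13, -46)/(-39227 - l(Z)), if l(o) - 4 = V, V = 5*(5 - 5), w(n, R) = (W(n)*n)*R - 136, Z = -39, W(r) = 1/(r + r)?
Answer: 53/13077 ≈ 0.0040529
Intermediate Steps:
W(r) = 1/(2*r)
w(n, R) = -136 + R/2 (w(n, R) = ((1/(2*n))*n)*R - 136 = R/2 - 136 = -136 + R/2)
V = 0 (V = 5*0 = 0)
l(o) = 4 (l(o) = 4 + 0 = 4)
w(13, -46)/(-39227 - l(Z)) = (-136 + (½)*(-46))/(-39227 - 1*4) = (-136 - 23)/(-39227 - 4) = -159/(-39231) = -159*(-1/39231) = 53/13077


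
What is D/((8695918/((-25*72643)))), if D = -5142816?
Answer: 667124254800/621137 ≈ 1.0740e+6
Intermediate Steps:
D/((8695918/((-25*72643)))) = -5142816/(8695918/((-25*72643))) = -5142816/(8695918/(-1816075)) = -5142816/(8695918*(-1/1816075)) = -5142816/(-8695918/1816075) = -5142816*(-1816075/8695918) = 667124254800/621137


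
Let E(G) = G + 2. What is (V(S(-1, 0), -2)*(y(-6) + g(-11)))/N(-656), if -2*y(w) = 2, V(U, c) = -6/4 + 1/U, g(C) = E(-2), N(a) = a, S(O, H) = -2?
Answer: -1/328 ≈ -0.0030488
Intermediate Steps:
E(G) = 2 + G
g(C) = 0 (g(C) = 2 - 2 = 0)
V(U, c) = -3/2 + 1/U (V(U, c) = -6*¼ + 1/U = -3/2 + 1/U)
y(w) = -1 (y(w) = -½*2 = -1)
(V(S(-1, 0), -2)*(y(-6) + g(-11)))/N(-656) = ((-3/2 + 1/(-2))*(-1 + 0))/(-656) = ((-3/2 - ½)*(-1))*(-1/656) = -2*(-1)*(-1/656) = 2*(-1/656) = -1/328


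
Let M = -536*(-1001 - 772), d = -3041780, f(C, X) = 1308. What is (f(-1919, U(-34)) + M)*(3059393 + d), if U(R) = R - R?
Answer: 16761164868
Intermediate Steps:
U(R) = 0
M = 950328 (M = -536*(-1773) = 950328)
(f(-1919, U(-34)) + M)*(3059393 + d) = (1308 + 950328)*(3059393 - 3041780) = 951636*17613 = 16761164868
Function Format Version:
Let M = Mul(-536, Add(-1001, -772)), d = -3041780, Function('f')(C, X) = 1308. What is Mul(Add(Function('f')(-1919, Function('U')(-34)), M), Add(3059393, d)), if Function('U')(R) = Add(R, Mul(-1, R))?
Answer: 16761164868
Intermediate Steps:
Function('U')(R) = 0
M = 950328 (M = Mul(-536, -1773) = 950328)
Mul(Add(Function('f')(-1919, Function('U')(-34)), M), Add(3059393, d)) = Mul(Add(1308, 950328), Add(3059393, -3041780)) = Mul(951636, 17613) = 16761164868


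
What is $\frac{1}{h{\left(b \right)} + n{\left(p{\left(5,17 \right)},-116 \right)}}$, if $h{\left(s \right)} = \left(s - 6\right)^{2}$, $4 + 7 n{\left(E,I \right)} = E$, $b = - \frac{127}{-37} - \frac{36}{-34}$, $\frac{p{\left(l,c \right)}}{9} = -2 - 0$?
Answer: $- \frac{2769487}{2399895} \approx -1.154$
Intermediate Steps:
$p{\left(l,c \right)} = -18$ ($p{\left(l,c \right)} = 9 \left(-2 - 0\right) = 9 \left(-2 + 0\right) = 9 \left(-2\right) = -18$)
$b = \frac{2825}{629}$ ($b = \left(-127\right) \left(- \frac{1}{37}\right) - - \frac{18}{17} = \frac{127}{37} + \frac{18}{17} = \frac{2825}{629} \approx 4.4913$)
$n{\left(E,I \right)} = - \frac{4}{7} + \frac{E}{7}$
$h{\left(s \right)} = \left(-6 + s\right)^{2}$
$\frac{1}{h{\left(b \right)} + n{\left(p{\left(5,17 \right)},-116 \right)}} = \frac{1}{\left(-6 + \frac{2825}{629}\right)^{2} + \left(- \frac{4}{7} + \frac{1}{7} \left(-18\right)\right)} = \frac{1}{\left(- \frac{949}{629}\right)^{2} - \frac{22}{7}} = \frac{1}{\frac{900601}{395641} - \frac{22}{7}} = \frac{1}{- \frac{2399895}{2769487}} = - \frac{2769487}{2399895}$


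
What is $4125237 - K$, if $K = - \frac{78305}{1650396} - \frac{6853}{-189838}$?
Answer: $\frac{58748602063394399}{14241267084} \approx 4.1252 \cdot 10^{6}$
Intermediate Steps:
$K = - \frac{161595491}{14241267084}$ ($K = \left(-78305\right) \frac{1}{1650396} - - \frac{623}{17258} = - \frac{78305}{1650396} + \frac{623}{17258} = - \frac{161595491}{14241267084} \approx -0.011347$)
$4125237 - K = 4125237 - - \frac{161595491}{14241267084} = 4125237 + \frac{161595491}{14241267084} = \frac{58748602063394399}{14241267084}$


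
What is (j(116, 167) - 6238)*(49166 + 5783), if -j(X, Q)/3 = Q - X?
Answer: -351179059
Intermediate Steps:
j(X, Q) = -3*Q + 3*X (j(X, Q) = -3*(Q - X) = -3*Q + 3*X)
(j(116, 167) - 6238)*(49166 + 5783) = ((-3*167 + 3*116) - 6238)*(49166 + 5783) = ((-501 + 348) - 6238)*54949 = (-153 - 6238)*54949 = -6391*54949 = -351179059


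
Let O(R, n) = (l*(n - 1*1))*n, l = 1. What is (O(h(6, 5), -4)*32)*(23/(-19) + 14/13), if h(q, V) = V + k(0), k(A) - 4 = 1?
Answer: -21120/247 ≈ -85.506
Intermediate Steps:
k(A) = 5 (k(A) = 4 + 1 = 5)
h(q, V) = 5 + V (h(q, V) = V + 5 = 5 + V)
O(R, n) = n*(-1 + n) (O(R, n) = (1*(n - 1*1))*n = (1*(n - 1))*n = (1*(-1 + n))*n = (-1 + n)*n = n*(-1 + n))
(O(h(6, 5), -4)*32)*(23/(-19) + 14/13) = (-4*(-1 - 4)*32)*(23/(-19) + 14/13) = (-4*(-5)*32)*(23*(-1/19) + 14*(1/13)) = (20*32)*(-23/19 + 14/13) = 640*(-33/247) = -21120/247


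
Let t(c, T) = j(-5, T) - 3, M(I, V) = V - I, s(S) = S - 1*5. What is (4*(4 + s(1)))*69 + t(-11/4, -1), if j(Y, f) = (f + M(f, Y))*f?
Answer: 2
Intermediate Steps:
s(S) = -5 + S (s(S) = S - 5 = -5 + S)
j(Y, f) = Y*f (j(Y, f) = (f + (Y - f))*f = Y*f)
t(c, T) = -3 - 5*T (t(c, T) = -5*T - 3 = -3 - 5*T)
(4*(4 + s(1)))*69 + t(-11/4, -1) = (4*(4 + (-5 + 1)))*69 + (-3 - 5*(-1)) = (4*(4 - 4))*69 + (-3 + 5) = (4*0)*69 + 2 = 0*69 + 2 = 0 + 2 = 2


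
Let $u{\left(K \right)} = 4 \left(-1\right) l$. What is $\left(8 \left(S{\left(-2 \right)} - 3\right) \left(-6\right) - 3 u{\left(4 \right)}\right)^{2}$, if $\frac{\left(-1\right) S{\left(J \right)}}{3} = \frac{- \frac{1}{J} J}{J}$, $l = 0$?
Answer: $46656$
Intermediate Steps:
$u{\left(K \right)} = 0$ ($u{\left(K \right)} = 4 \left(-1\right) 0 = \left(-4\right) 0 = 0$)
$S{\left(J \right)} = \frac{3}{J}$ ($S{\left(J \right)} = - 3 \frac{- \frac{1}{J} J}{J} = - 3 \left(- \frac{1}{J}\right) = \frac{3}{J}$)
$\left(8 \left(S{\left(-2 \right)} - 3\right) \left(-6\right) - 3 u{\left(4 \right)}\right)^{2} = \left(8 \left(\frac{3}{-2} - 3\right) \left(-6\right) - 0\right)^{2} = \left(8 \left(3 \left(- \frac{1}{2}\right) - 3\right) \left(-6\right) + 0\right)^{2} = \left(8 \left(- \frac{3}{2} - 3\right) \left(-6\right) + 0\right)^{2} = \left(8 \left(- \frac{9}{2}\right) \left(-6\right) + 0\right)^{2} = \left(\left(-36\right) \left(-6\right) + 0\right)^{2} = \left(216 + 0\right)^{2} = 216^{2} = 46656$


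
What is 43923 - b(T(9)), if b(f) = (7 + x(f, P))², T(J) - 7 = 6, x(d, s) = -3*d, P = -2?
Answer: 42899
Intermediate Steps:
T(J) = 13 (T(J) = 7 + 6 = 13)
b(f) = (7 - 3*f)²
43923 - b(T(9)) = 43923 - (-7 + 3*13)² = 43923 - (-7 + 39)² = 43923 - 1*32² = 43923 - 1*1024 = 43923 - 1024 = 42899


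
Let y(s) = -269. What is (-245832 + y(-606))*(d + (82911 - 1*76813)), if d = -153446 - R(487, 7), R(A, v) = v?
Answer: 36264212855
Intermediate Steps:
d = -153453 (d = -153446 - 1*7 = -153446 - 7 = -153453)
(-245832 + y(-606))*(d + (82911 - 1*76813)) = (-245832 - 269)*(-153453 + (82911 - 1*76813)) = -246101*(-153453 + (82911 - 76813)) = -246101*(-153453 + 6098) = -246101*(-147355) = 36264212855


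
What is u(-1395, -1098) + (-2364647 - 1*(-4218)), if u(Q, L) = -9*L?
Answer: -2350547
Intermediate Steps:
u(-1395, -1098) + (-2364647 - 1*(-4218)) = -9*(-1098) + (-2364647 - 1*(-4218)) = 9882 + (-2364647 + 4218) = 9882 - 2360429 = -2350547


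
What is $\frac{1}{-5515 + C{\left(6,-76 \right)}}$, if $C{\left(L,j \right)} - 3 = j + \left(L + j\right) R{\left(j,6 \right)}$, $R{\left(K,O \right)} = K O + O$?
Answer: $\frac{1}{25912} \approx 3.8592 \cdot 10^{-5}$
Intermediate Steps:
$R{\left(K,O \right)} = O + K O$
$C{\left(L,j \right)} = 3 + j + \left(6 + 6 j\right) \left(L + j\right)$ ($C{\left(L,j \right)} = 3 + \left(j + \left(L + j\right) 6 \left(1 + j\right)\right) = 3 + \left(j + \left(L + j\right) \left(6 + 6 j\right)\right) = 3 + \left(j + \left(6 + 6 j\right) \left(L + j\right)\right) = 3 + j + \left(6 + 6 j\right) \left(L + j\right)$)
$\frac{1}{-5515 + C{\left(6,-76 \right)}} = \frac{1}{-5515 + \left(3 - 76 + 6 \cdot 6 \left(1 - 76\right) + 6 \left(-76\right) \left(1 - 76\right)\right)} = \frac{1}{-5515 + \left(3 - 76 + 6 \cdot 6 \left(-75\right) + 6 \left(-76\right) \left(-75\right)\right)} = \frac{1}{-5515 + \left(3 - 76 - 2700 + 34200\right)} = \frac{1}{-5515 + 31427} = \frac{1}{25912}$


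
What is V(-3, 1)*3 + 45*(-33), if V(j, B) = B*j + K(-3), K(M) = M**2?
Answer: -1467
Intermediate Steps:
V(j, B) = 9 + B*j (V(j, B) = B*j + (-3)**2 = B*j + 9 = 9 + B*j)
V(-3, 1)*3 + 45*(-33) = (9 + 1*(-3))*3 + 45*(-33) = (9 - 3)*3 - 1485 = 6*3 - 1485 = 18 - 1485 = -1467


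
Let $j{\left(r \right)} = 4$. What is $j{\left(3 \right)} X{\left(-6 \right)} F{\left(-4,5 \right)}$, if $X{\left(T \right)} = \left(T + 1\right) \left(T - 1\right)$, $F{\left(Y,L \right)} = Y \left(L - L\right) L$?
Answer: $0$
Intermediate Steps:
$F{\left(Y,L \right)} = 0$ ($F{\left(Y,L \right)} = Y 0 L = 0 L = 0$)
$X{\left(T \right)} = \left(1 + T\right) \left(-1 + T\right)$
$j{\left(3 \right)} X{\left(-6 \right)} F{\left(-4,5 \right)} = 4 \left(-1 + \left(-6\right)^{2}\right) 0 = 4 \left(-1 + 36\right) 0 = 4 \cdot 35 \cdot 0 = 140 \cdot 0 = 0$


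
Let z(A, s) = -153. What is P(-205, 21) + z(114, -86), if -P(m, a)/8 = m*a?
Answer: 34287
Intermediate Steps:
P(m, a) = -8*a*m (P(m, a) = -8*m*a = -8*a*m)
P(-205, 21) + z(114, -86) = -8*21*(-205) - 153 = 34440 - 153 = 34287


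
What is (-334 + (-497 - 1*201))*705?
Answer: -727560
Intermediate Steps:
(-334 + (-497 - 1*201))*705 = (-334 + (-497 - 201))*705 = (-334 - 698)*705 = -1032*705 = -727560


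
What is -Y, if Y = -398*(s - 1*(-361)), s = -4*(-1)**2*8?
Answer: 130942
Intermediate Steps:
s = -32 (s = -4*1*8 = -4*8 = -32)
Y = -130942 (Y = -398*(-32 - 1*(-361)) = -398*(-32 + 361) = -398*329 = -130942)
-Y = -1*(-130942) = 130942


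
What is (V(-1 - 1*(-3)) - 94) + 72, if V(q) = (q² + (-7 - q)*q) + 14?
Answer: -22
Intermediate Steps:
V(q) = 14 + q² + q*(-7 - q) (V(q) = (q² + q*(-7 - q)) + 14 = 14 + q² + q*(-7 - q))
(V(-1 - 1*(-3)) - 94) + 72 = ((14 - 7*(-1 - 1*(-3))) - 94) + 72 = ((14 - 7*(-1 + 3)) - 94) + 72 = ((14 - 7*2) - 94) + 72 = ((14 - 14) - 94) + 72 = (0 - 94) + 72 = -94 + 72 = -22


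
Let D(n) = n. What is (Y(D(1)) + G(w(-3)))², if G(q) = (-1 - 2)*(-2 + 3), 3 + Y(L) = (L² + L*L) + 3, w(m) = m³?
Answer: 1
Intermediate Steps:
Y(L) = 2*L² (Y(L) = -3 + ((L² + L*L) + 3) = -3 + ((L² + L²) + 3) = -3 + (2*L² + 3) = -3 + (3 + 2*L²) = 2*L²)
G(q) = -3 (G(q) = -3*1 = -3)
(Y(D(1)) + G(w(-3)))² = (2*1² - 3)² = (2*1 - 3)² = (2 - 3)² = (-1)² = 1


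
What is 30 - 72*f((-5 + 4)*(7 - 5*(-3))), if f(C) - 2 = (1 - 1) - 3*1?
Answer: 102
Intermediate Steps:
f(C) = -1 (f(C) = 2 + ((1 - 1) - 3*1) = 2 + (0 - 3) = 2 - 3 = -1)
30 - 72*f((-5 + 4)*(7 - 5*(-3))) = 30 - 72*(-1) = 30 + 72 = 102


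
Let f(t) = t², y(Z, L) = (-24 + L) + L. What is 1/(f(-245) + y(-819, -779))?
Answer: 1/58443 ≈ 1.7111e-5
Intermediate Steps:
y(Z, L) = -24 + 2*L
1/(f(-245) + y(-819, -779)) = 1/((-245)² + (-24 + 2*(-779))) = 1/(60025 + (-24 - 1558)) = 1/(60025 - 1582) = 1/58443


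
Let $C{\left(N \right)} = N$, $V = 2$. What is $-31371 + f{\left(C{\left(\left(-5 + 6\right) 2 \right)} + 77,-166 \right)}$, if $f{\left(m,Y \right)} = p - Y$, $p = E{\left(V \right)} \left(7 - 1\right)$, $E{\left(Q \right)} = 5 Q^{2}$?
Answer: $-31085$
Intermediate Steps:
$p = 120$ ($p = 5 \cdot 2^{2} \left(7 - 1\right) = 5 \cdot 4 \cdot 6 = 20 \cdot 6 = 120$)
$f{\left(m,Y \right)} = 120 - Y$
$-31371 + f{\left(C{\left(\left(-5 + 6\right) 2 \right)} + 77,-166 \right)} = -31371 + \left(120 - -166\right) = -31371 + \left(120 + 166\right) = -31371 + 286 = -31085$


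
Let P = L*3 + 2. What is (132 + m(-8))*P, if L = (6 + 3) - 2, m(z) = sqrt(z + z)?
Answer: 3036 + 92*I ≈ 3036.0 + 92.0*I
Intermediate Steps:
m(z) = sqrt(2)*sqrt(z) (m(z) = sqrt(2*z) = sqrt(2)*sqrt(z))
L = 7 (L = 9 - 2 = 7)
P = 23 (P = 7*3 + 2 = 21 + 2 = 23)
(132 + m(-8))*P = (132 + sqrt(2)*sqrt(-8))*23 = (132 + sqrt(2)*(2*I*sqrt(2)))*23 = (132 + 4*I)*23 = 3036 + 92*I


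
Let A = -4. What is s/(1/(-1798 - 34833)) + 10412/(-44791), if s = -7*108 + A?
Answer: 1246961721548/44791 ≈ 2.7840e+7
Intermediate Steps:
s = -760 (s = -7*108 - 4 = -756 - 4 = -760)
s/(1/(-1798 - 34833)) + 10412/(-44791) = -760/(1/(-1798 - 34833)) + 10412/(-44791) = -760/(1/(-36631)) + 10412*(-1/44791) = -760/(-1/36631) - 10412/44791 = -760*(-36631) - 10412/44791 = 27839560 - 10412/44791 = 1246961721548/44791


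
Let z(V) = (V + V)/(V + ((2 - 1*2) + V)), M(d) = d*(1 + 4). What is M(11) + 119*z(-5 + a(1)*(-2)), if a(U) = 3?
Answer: 174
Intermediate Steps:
M(d) = 5*d (M(d) = d*5 = 5*d)
z(V) = 1 (z(V) = (2*V)/(V + ((2 - 2) + V)) = (2*V)/(V + (0 + V)) = (2*V)/(V + V) = (2*V)/((2*V)) = (2*V)*(1/(2*V)) = 1)
M(11) + 119*z(-5 + a(1)*(-2)) = 5*11 + 119*1 = 55 + 119 = 174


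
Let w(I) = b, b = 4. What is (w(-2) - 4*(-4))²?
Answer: 400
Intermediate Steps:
w(I) = 4
(w(-2) - 4*(-4))² = (4 - 4*(-4))² = (4 + 16)² = 20² = 400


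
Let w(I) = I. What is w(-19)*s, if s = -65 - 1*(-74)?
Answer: -171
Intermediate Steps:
s = 9 (s = -65 + 74 = 9)
w(-19)*s = -19*9 = -171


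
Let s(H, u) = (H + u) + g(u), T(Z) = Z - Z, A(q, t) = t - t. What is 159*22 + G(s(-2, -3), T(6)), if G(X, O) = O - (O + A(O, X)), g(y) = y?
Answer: 3498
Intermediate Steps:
A(q, t) = 0
T(Z) = 0
s(H, u) = H + 2*u (s(H, u) = (H + u) + u = H + 2*u)
G(X, O) = 0 (G(X, O) = O - (O + 0) = O - O = 0)
159*22 + G(s(-2, -3), T(6)) = 159*22 + 0 = 3498 + 0 = 3498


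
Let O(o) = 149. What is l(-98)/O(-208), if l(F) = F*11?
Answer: -1078/149 ≈ -7.2349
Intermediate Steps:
l(F) = 11*F
l(-98)/O(-208) = (11*(-98))/149 = -1078*1/149 = -1078/149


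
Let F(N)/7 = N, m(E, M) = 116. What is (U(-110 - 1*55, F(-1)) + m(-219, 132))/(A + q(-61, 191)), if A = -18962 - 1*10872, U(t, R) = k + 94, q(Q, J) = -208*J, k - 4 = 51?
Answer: -265/69562 ≈ -0.0038096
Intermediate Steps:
F(N) = 7*N
k = 55 (k = 4 + 51 = 55)
U(t, R) = 149 (U(t, R) = 55 + 94 = 149)
A = -29834 (A = -18962 - 10872 = -29834)
(U(-110 - 1*55, F(-1)) + m(-219, 132))/(A + q(-61, 191)) = (149 + 116)/(-29834 - 208*191) = 265/(-29834 - 39728) = 265/(-69562) = 265*(-1/69562) = -265/69562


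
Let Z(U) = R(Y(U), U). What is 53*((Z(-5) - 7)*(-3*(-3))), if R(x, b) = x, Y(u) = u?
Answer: -5724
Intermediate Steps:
Z(U) = U
53*((Z(-5) - 7)*(-3*(-3))) = 53*((-5 - 7)*(-3*(-3))) = 53*(-12*9) = 53*(-108) = -5724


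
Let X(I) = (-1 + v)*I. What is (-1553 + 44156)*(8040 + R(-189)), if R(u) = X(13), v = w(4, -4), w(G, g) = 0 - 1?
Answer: 341420442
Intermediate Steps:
w(G, g) = -1
v = -1
X(I) = -2*I (X(I) = (-1 - 1)*I = -2*I)
R(u) = -26 (R(u) = -2*13 = -26)
(-1553 + 44156)*(8040 + R(-189)) = (-1553 + 44156)*(8040 - 26) = 42603*8014 = 341420442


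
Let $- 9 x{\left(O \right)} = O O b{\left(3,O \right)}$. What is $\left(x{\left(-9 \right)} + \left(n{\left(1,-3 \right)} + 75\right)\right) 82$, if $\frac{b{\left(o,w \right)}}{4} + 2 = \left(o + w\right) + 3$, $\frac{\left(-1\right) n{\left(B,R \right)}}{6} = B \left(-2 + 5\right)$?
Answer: $19434$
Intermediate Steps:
$n{\left(B,R \right)} = - 18 B$ ($n{\left(B,R \right)} = - 6 B \left(-2 + 5\right) = - 6 B 3 = - 6 \cdot 3 B = - 18 B$)
$b{\left(o,w \right)} = 4 + 4 o + 4 w$ ($b{\left(o,w \right)} = -8 + 4 \left(\left(o + w\right) + 3\right) = -8 + 4 \left(3 + o + w\right) = -8 + \left(12 + 4 o + 4 w\right) = 4 + 4 o + 4 w$)
$x{\left(O \right)} = - \frac{O^{2} \left(16 + 4 O\right)}{9}$ ($x{\left(O \right)} = - \frac{O O \left(4 + 4 \cdot 3 + 4 O\right)}{9} = - \frac{O^{2} \left(4 + 12 + 4 O\right)}{9} = - \frac{O^{2} \left(16 + 4 O\right)}{9}$)
$\left(x{\left(-9 \right)} + \left(n{\left(1,-3 \right)} + 75\right)\right) 82 = \left(\frac{4 \left(-9\right)^{2} \left(-4 - -9\right)}{9} + \left(\left(-18\right) 1 + 75\right)\right) 82 = \left(\frac{4}{9} \cdot 81 \left(-4 + 9\right) + \left(-18 + 75\right)\right) 82 = \left(\frac{4}{9} \cdot 81 \cdot 5 + 57\right) 82 = \left(180 + 57\right) 82 = 237 \cdot 82 = 19434$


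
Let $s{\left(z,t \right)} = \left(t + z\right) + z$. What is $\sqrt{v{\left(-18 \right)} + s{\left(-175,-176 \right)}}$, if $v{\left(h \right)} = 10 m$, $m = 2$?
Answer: $i \sqrt{506} \approx 22.494 i$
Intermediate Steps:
$s{\left(z,t \right)} = t + 2 z$
$v{\left(h \right)} = 20$ ($v{\left(h \right)} = 10 \cdot 2 = 20$)
$\sqrt{v{\left(-18 \right)} + s{\left(-175,-176 \right)}} = \sqrt{20 + \left(-176 + 2 \left(-175\right)\right)} = \sqrt{20 - 526} = \sqrt{-506} = i \sqrt{506}$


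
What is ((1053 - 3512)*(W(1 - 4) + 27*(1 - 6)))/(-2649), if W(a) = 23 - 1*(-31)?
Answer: -66393/883 ≈ -75.190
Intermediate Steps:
W(a) = 54 (W(a) = 23 + 31 = 54)
((1053 - 3512)*(W(1 - 4) + 27*(1 - 6)))/(-2649) = ((1053 - 3512)*(54 + 27*(1 - 6)))/(-2649) = -2459*(54 + 27*(-5))*(-1/2649) = -2459*(54 - 135)*(-1/2649) = -2459*(-81)*(-1/2649) = 199179*(-1/2649) = -66393/883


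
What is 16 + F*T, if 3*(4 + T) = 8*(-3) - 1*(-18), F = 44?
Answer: -248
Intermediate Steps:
T = -6 (T = -4 + (8*(-3) - 1*(-18))/3 = -4 + (-24 + 18)/3 = -4 + (1/3)*(-6) = -4 - 2 = -6)
16 + F*T = 16 + 44*(-6) = 16 - 264 = -248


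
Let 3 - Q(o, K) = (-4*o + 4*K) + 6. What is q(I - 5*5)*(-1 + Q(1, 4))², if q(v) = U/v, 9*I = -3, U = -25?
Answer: 4800/19 ≈ 252.63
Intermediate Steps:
I = -⅓ (I = (⅑)*(-3) = -⅓ ≈ -0.33333)
Q(o, K) = -3 - 4*K + 4*o (Q(o, K) = 3 - ((-4*o + 4*K) + 6) = 3 - (6 - 4*o + 4*K) = 3 + (-6 - 4*K + 4*o) = -3 - 4*K + 4*o)
q(v) = -25/v
q(I - 5*5)*(-1 + Q(1, 4))² = (-25/(-⅓ - 5*5))*(-1 + (-3 - 4*4 + 4*1))² = (-25/(-⅓ - 25))*(-1 + (-3 - 16 + 4))² = (-25/(-76/3))*(-1 - 15)² = -25*(-3/76)*(-16)² = (75/76)*256 = 4800/19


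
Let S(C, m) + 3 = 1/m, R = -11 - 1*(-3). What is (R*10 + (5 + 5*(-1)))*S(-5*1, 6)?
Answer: 680/3 ≈ 226.67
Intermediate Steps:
R = -8 (R = -11 + 3 = -8)
S(C, m) = -3 + 1/m
(R*10 + (5 + 5*(-1)))*S(-5*1, 6) = (-8*10 + (5 + 5*(-1)))*(-3 + 1/6) = (-80 + (5 - 5))*(-3 + ⅙) = (-80 + 0)*(-17/6) = -80*(-17/6) = 680/3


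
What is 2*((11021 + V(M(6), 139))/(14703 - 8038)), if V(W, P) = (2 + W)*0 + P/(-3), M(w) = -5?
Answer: 65848/19995 ≈ 3.2932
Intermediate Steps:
V(W, P) = -P/3 (V(W, P) = 0 + P*(-⅓) = 0 - P/3 = -P/3)
2*((11021 + V(M(6), 139))/(14703 - 8038)) = 2*((11021 - ⅓*139)/(14703 - 8038)) = 2*((11021 - 139/3)/6665) = 2*((32924/3)*(1/6665)) = 2*(32924/19995) = 65848/19995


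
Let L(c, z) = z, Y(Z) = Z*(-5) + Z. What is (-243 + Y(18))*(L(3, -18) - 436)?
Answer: 143010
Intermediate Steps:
Y(Z) = -4*Z (Y(Z) = -5*Z + Z = -4*Z)
(-243 + Y(18))*(L(3, -18) - 436) = (-243 - 4*18)*(-18 - 436) = (-243 - 72)*(-454) = -315*(-454) = 143010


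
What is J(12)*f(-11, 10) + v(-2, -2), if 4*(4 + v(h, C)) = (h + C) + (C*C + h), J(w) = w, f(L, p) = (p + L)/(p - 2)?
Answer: -6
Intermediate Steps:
f(L, p) = (L + p)/(-2 + p)
v(h, C) = -4 + h/2 + C/4 + C²/4 (v(h, C) = -4 + ((h + C) + (C*C + h))/4 = -4 + ((C + h) + (C² + h))/4 = -4 + ((C + h) + (h + C²))/4 = -4 + (C + C² + 2*h)/4 = -4 + (h/2 + C/4 + C²/4) = -4 + h/2 + C/4 + C²/4)
J(12)*f(-11, 10) + v(-2, -2) = 12*((-11 + 10)/(-2 + 10)) + (-4 + (½)*(-2) + (¼)*(-2) + (¼)*(-2)²) = 12*(-1/8) + (-4 - 1 - ½ + (¼)*4) = 12*((⅛)*(-1)) + (-4 - 1 - ½ + 1) = 12*(-⅛) - 9/2 = -3/2 - 9/2 = -6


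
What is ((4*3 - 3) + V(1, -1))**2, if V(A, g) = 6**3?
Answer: 50625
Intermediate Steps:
V(A, g) = 216
((4*3 - 3) + V(1, -1))**2 = ((4*3 - 3) + 216)**2 = ((12 - 3) + 216)**2 = (9 + 216)**2 = 225**2 = 50625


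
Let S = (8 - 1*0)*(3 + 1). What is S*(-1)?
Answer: -32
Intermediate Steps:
S = 32 (S = (8 + 0)*4 = 8*4 = 32)
S*(-1) = 32*(-1) = -32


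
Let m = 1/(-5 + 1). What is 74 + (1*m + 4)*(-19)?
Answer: 11/4 ≈ 2.7500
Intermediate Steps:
m = -¼ (m = 1/(-4) = -¼ ≈ -0.25000)
74 + (1*m + 4)*(-19) = 74 + (1*(-¼) + 4)*(-19) = 74 + (-¼ + 4)*(-19) = 74 + (15/4)*(-19) = 74 - 285/4 = 11/4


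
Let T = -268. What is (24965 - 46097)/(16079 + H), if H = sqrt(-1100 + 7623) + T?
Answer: -55686342/41663533 + 3522*sqrt(6523)/41663533 ≈ -1.3297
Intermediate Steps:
H = -268 + sqrt(6523) (H = sqrt(-1100 + 7623) - 268 = sqrt(6523) - 268 = -268 + sqrt(6523) ≈ -187.23)
(24965 - 46097)/(16079 + H) = (24965 - 46097)/(16079 + (-268 + sqrt(6523))) = -21132/(15811 + sqrt(6523))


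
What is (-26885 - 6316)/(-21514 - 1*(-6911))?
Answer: 1953/859 ≈ 2.2736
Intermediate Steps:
(-26885 - 6316)/(-21514 - 1*(-6911)) = -33201/(-21514 + 6911) = -33201/(-14603) = -33201*(-1/14603) = 1953/859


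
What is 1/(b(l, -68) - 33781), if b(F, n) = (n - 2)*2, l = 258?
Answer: -1/33921 ≈ -2.9480e-5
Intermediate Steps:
b(F, n) = -4 + 2*n (b(F, n) = (-2 + n)*2 = -4 + 2*n)
1/(b(l, -68) - 33781) = 1/((-4 + 2*(-68)) - 33781) = 1/((-4 - 136) - 33781) = 1/(-140 - 33781) = 1/(-33921) = -1/33921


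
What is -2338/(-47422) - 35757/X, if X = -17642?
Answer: 868457725/418309462 ≈ 2.0761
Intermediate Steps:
-2338/(-47422) - 35757/X = -2338/(-47422) - 35757/(-17642) = -2338*(-1/47422) - 35757*(-1/17642) = 1169/23711 + 35757/17642 = 868457725/418309462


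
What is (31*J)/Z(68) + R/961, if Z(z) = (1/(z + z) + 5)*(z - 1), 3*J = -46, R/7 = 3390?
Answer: 3061813634/131542641 ≈ 23.276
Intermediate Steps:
R = 23730 (R = 7*3390 = 23730)
J = -46/3 (J = (⅓)*(-46) = -46/3 ≈ -15.333)
Z(z) = (-1 + z)*(5 + 1/(2*z)) (Z(z) = (1/(2*z) + 5)*(-1 + z) = (5 + 1/(2*z))*(-1 + z) = (-1 + z)*(5 + 1/(2*z)))
(31*J)/Z(68) + R/961 = (31*(-46/3))/(((½)*(-1 + 68*(-9 + 10*68))/68)) + 23730/961 = -1426*136/(-1 + 68*(-9 + 680))/3 + 23730*(1/961) = -1426*136/(-1 + 68*671)/3 + 23730/961 = -1426*136/(-1 + 45628)/3 + 23730/961 = -1426/(3*((½)*(1/68)*45627)) + 23730/961 = -1426/(3*45627/136) + 23730/961 = -1426/3*136/45627 + 23730/961 = -193936/136881 + 23730/961 = 3061813634/131542641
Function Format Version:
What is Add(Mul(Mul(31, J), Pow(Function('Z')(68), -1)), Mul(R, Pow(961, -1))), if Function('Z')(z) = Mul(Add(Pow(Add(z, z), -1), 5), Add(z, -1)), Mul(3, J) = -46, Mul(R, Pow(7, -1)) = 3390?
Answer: Rational(3061813634, 131542641) ≈ 23.276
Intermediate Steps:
R = 23730 (R = Mul(7, 3390) = 23730)
J = Rational(-46, 3) (J = Mul(Rational(1, 3), -46) = Rational(-46, 3) ≈ -15.333)
Function('Z')(z) = Mul(Add(-1, z), Add(5, Mul(Rational(1, 2), Pow(z, -1)))) (Function('Z')(z) = Mul(Add(Pow(Mul(2, z), -1), 5), Add(-1, z)) = Mul(Add(Mul(Rational(1, 2), Pow(z, -1)), 5), Add(-1, z)) = Mul(Add(5, Mul(Rational(1, 2), Pow(z, -1))), Add(-1, z)) = Mul(Add(-1, z), Add(5, Mul(Rational(1, 2), Pow(z, -1)))))
Add(Mul(Mul(31, J), Pow(Function('Z')(68), -1)), Mul(R, Pow(961, -1))) = Add(Mul(Mul(31, Rational(-46, 3)), Pow(Mul(Rational(1, 2), Pow(68, -1), Add(-1, Mul(68, Add(-9, Mul(10, 68))))), -1)), Mul(23730, Pow(961, -1))) = Add(Mul(Rational(-1426, 3), Pow(Mul(Rational(1, 2), Rational(1, 68), Add(-1, Mul(68, Add(-9, 680)))), -1)), Mul(23730, Rational(1, 961))) = Add(Mul(Rational(-1426, 3), Pow(Mul(Rational(1, 2), Rational(1, 68), Add(-1, Mul(68, 671))), -1)), Rational(23730, 961)) = Add(Mul(Rational(-1426, 3), Pow(Mul(Rational(1, 2), Rational(1, 68), Add(-1, 45628)), -1)), Rational(23730, 961)) = Add(Mul(Rational(-1426, 3), Pow(Mul(Rational(1, 2), Rational(1, 68), 45627), -1)), Rational(23730, 961)) = Add(Mul(Rational(-1426, 3), Pow(Rational(45627, 136), -1)), Rational(23730, 961)) = Add(Mul(Rational(-1426, 3), Rational(136, 45627)), Rational(23730, 961)) = Add(Rational(-193936, 136881), Rational(23730, 961)) = Rational(3061813634, 131542641)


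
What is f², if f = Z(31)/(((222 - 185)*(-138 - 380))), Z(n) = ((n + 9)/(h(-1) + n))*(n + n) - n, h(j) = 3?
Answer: 508369/106159975684 ≈ 4.7887e-6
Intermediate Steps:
Z(n) = -n + 2*n*(9 + n)/(3 + n) (Z(n) = ((n + 9)/(3 + n))*(n + n) - n = ((9 + n)/(3 + n))*(2*n) - n = 2*n*(9 + n)/(3 + n) - n = -n + 2*n*(9 + n)/(3 + n))
f = -713/325822 (f = (31*(15 + 31)/(3 + 31))/(((222 - 185)*(-138 - 380))) = (31*46/34)/((37*(-518))) = (31*(1/34)*46)/(-19166) = (713/17)*(-1/19166) = -713/325822 ≈ -0.0021883)
f² = (-713/325822)² = 508369/106159975684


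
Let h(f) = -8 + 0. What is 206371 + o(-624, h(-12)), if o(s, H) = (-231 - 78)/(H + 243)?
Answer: 48496876/235 ≈ 2.0637e+5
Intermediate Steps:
h(f) = -8
o(s, H) = -309/(243 + H)
206371 + o(-624, h(-12)) = 206371 - 309/(243 - 8) = 206371 - 309/235 = 48496876/235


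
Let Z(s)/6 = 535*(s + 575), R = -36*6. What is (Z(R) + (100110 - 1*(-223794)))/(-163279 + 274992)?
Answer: 1476294/111713 ≈ 13.215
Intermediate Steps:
R = -216
Z(s) = 1845750 + 3210*s (Z(s) = 6*(535*(s + 575)) = 6*(535*(575 + s)) = 6*(307625 + 535*s) = 1845750 + 3210*s)
(Z(R) + (100110 - 1*(-223794)))/(-163279 + 274992) = ((1845750 + 3210*(-216)) + (100110 - 1*(-223794)))/(-163279 + 274992) = ((1845750 - 693360) + (100110 + 223794))/111713 = (1152390 + 323904)*(1/111713) = 1476294*(1/111713) = 1476294/111713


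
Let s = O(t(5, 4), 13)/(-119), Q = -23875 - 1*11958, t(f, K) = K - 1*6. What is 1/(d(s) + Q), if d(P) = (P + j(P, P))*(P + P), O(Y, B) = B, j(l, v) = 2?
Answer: -14161/507436963 ≈ -2.7907e-5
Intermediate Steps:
t(f, K) = -6 + K (t(f, K) = K - 6 = -6 + K)
Q = -35833 (Q = -23875 - 11958 = -35833)
s = -13/119 (s = 13/(-119) = 13*(-1/119) = -13/119 ≈ -0.10924)
d(P) = 2*P*(2 + P) (d(P) = (P + 2)*(P + P) = (2 + P)*(2*P) = 2*P*(2 + P))
1/(d(s) + Q) = 1/(2*(-13/119)*(2 - 13/119) - 35833) = 1/(2*(-13/119)*(225/119) - 35833) = 1/(-5850/14161 - 35833) = 1/(-507436963/14161) = -14161/507436963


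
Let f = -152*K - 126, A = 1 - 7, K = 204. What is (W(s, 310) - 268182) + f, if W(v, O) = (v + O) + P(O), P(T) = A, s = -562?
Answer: -299574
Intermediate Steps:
A = -6
P(T) = -6
f = -31134 (f = -152*204 - 126 = -31008 - 126 = -31134)
W(v, O) = -6 + O + v (W(v, O) = (v + O) - 6 = (O + v) - 6 = -6 + O + v)
(W(s, 310) - 268182) + f = ((-6 + 310 - 562) - 268182) - 31134 = (-258 - 268182) - 31134 = -268440 - 31134 = -299574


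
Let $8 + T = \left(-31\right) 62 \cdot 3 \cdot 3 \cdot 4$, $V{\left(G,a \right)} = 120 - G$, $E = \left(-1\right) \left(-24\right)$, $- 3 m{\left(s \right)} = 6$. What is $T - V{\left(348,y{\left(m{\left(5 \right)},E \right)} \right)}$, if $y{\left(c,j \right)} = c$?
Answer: $-68972$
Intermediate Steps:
$m{\left(s \right)} = -2$ ($m{\left(s \right)} = \left(- \frac{1}{3}\right) 6 = -2$)
$E = 24$
$T = -69200$ ($T = -8 + \left(-31\right) 62 \cdot 3 \cdot 3 \cdot 4 = -8 - 1922 \cdot 9 \cdot 4 = -8 - 69192 = -69200$)
$T - V{\left(348,y{\left(m{\left(5 \right)},E \right)} \right)} = -69200 - \left(120 - 348\right) = -69200 - -228 = -69200 + 228 = -68972$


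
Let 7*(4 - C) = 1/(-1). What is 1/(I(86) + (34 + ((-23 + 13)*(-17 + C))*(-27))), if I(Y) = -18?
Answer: -7/24188 ≈ -0.00028940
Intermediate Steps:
C = 29/7 (C = 4 - 1/7/(-1) = 4 - 1/7*(-1) = 4 + 1/7 = 29/7 ≈ 4.1429)
1/(I(86) + (34 + ((-23 + 13)*(-17 + C))*(-27))) = 1/(-18 + (34 + ((-23 + 13)*(-17 + 29/7))*(-27))) = 1/(-18 + (34 - 10*(-90/7)*(-27))) = 1/(-18 + (34 + (900/7)*(-27))) = 1/(-18 + (34 - 24300/7)) = 1/(-18 - 24062/7) = 1/(-24188/7) = -7/24188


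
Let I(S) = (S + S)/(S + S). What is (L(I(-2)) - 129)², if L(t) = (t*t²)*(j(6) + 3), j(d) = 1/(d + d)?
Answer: 2283121/144 ≈ 15855.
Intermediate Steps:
I(S) = 1 (I(S) = (2*S)/((2*S)) = (2*S)*(1/(2*S)) = 1)
j(d) = 1/(2*d)
L(t) = 37*t³/12 (L(t) = (t*t²)*((½)/6 + 3) = t³*((½)*(⅙) + 3) = t³*(1/12 + 3) = t³*(37/12) = 37*t³/12)
(L(I(-2)) - 129)² = ((37/12)*1³ - 129)² = ((37/12)*1 - 129)² = (37/12 - 129)² = (-1511/12)² = 2283121/144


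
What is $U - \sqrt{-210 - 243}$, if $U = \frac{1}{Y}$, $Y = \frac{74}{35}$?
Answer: $\frac{35}{74} - i \sqrt{453} \approx 0.47297 - 21.284 i$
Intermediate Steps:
$Y = \frac{74}{35}$ ($Y = 74 \cdot \frac{1}{35} = \frac{74}{35} \approx 2.1143$)
$U = \frac{35}{74}$ ($U = \frac{1}{\frac{74}{35}} = \frac{35}{74} \approx 0.47297$)
$U - \sqrt{-210 - 243} = \frac{35}{74} - \sqrt{-210 - 243} = \frac{35}{74} - \sqrt{-453} = \frac{35}{74} - i \sqrt{453}$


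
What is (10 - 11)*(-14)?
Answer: 14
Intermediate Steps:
(10 - 11)*(-14) = -1*(-14) = 14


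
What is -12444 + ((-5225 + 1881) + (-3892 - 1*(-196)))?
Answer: -19484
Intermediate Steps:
-12444 + ((-5225 + 1881) + (-3892 - 1*(-196))) = -12444 + (-3344 + (-3892 + 196)) = -12444 + (-3344 - 3696) = -12444 - 7040 = -19484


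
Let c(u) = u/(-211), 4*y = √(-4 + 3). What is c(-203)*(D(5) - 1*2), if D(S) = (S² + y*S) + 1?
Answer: 4872/211 + 1015*I/844 ≈ 23.09 + 1.2026*I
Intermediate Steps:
y = I/4 (y = √(-4 + 3)/4 = √(-1)/4 = I/4 ≈ 0.25*I)
c(u) = -u/211 (c(u) = u*(-1/211) = -u/211)
D(S) = 1 + S² + I*S/4 (D(S) = (S² + (I/4)*S) + 1 = (S² + I*S/4) + 1 = 1 + S² + I*S/4)
c(-203)*(D(5) - 1*2) = (-1/211*(-203))*((1 + 5² + (¼)*I*5) - 1*2) = 203*((1 + 25 + 5*I/4) - 2)/211 = 203*((26 + 5*I/4) - 2)/211 = 203*(24 + 5*I/4)/211 = 4872/211 + 1015*I/844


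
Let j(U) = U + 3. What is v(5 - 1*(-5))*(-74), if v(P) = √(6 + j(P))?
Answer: -74*√19 ≈ -322.56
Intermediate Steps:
j(U) = 3 + U
v(P) = √(9 + P) (v(P) = √(6 + (3 + P)) = √(9 + P))
v(5 - 1*(-5))*(-74) = √(9 + (5 - 1*(-5)))*(-74) = √(9 + (5 + 5))*(-74) = √(9 + 10)*(-74) = √19*(-74) = -74*√19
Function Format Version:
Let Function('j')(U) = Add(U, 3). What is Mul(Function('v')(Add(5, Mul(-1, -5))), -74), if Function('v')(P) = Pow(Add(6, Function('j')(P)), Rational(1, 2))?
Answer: Mul(-74, Pow(19, Rational(1, 2))) ≈ -322.56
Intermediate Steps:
Function('j')(U) = Add(3, U)
Function('v')(P) = Pow(Add(9, P), Rational(1, 2)) (Function('v')(P) = Pow(Add(6, Add(3, P)), Rational(1, 2)) = Pow(Add(9, P), Rational(1, 2)))
Mul(Function('v')(Add(5, Mul(-1, -5))), -74) = Mul(Pow(Add(9, Add(5, Mul(-1, -5))), Rational(1, 2)), -74) = Mul(Pow(Add(9, Add(5, 5)), Rational(1, 2)), -74) = Mul(Pow(Add(9, 10), Rational(1, 2)), -74) = Mul(Pow(19, Rational(1, 2)), -74) = Mul(-74, Pow(19, Rational(1, 2)))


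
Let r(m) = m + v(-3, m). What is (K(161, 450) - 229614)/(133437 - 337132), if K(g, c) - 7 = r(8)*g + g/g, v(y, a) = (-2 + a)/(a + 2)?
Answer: 1141107/1018475 ≈ 1.1204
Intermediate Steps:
v(y, a) = (-2 + a)/(2 + a)
r(m) = m + (-2 + m)/(2 + m)
K(g, c) = 8 + 43*g/5 (K(g, c) = 7 + (((-2 + 8 + 8*(2 + 8))/(2 + 8))*g + g/g) = 7 + (((-2 + 8 + 8*10)/10)*g + 1) = 7 + (((-2 + 8 + 80)/10)*g + 1) = 7 + (((1/10)*86)*g + 1) = 7 + (43*g/5 + 1) = 7 + (1 + 43*g/5) = 8 + 43*g/5)
(K(161, 450) - 229614)/(133437 - 337132) = ((8 + (43/5)*161) - 229614)/(133437 - 337132) = ((8 + 6923/5) - 229614)/(-203695) = (6963/5 - 229614)*(-1/203695) = -1141107/5*(-1/203695) = 1141107/1018475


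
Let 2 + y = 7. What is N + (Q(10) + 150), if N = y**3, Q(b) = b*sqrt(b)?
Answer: 275 + 10*sqrt(10) ≈ 306.62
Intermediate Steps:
y = 5 (y = -2 + 7 = 5)
Q(b) = b**(3/2)
N = 125 (N = 5**3 = 125)
N + (Q(10) + 150) = 125 + (10**(3/2) + 150) = 125 + (10*sqrt(10) + 150) = 125 + (150 + 10*sqrt(10)) = 275 + 10*sqrt(10)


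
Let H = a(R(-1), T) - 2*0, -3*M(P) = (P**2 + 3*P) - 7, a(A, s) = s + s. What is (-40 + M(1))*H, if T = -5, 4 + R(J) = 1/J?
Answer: 390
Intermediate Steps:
R(J) = -4 + 1/J
a(A, s) = 2*s
M(P) = 7/3 - P - P**2/3 (M(P) = -((P**2 + 3*P) - 7)/3 = -(-7 + P**2 + 3*P)/3 = 7/3 - P - P**2/3)
H = -10 (H = 2*(-5) - 2*0 = -10 + 0 = -10)
(-40 + M(1))*H = (-40 + (7/3 - 1*1 - 1/3*1**2))*(-10) = (-40 + (7/3 - 1 - 1/3*1))*(-10) = (-40 + (7/3 - 1 - 1/3))*(-10) = (-40 + 1)*(-10) = -39*(-10) = 390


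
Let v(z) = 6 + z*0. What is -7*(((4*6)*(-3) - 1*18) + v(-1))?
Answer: 588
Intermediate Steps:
v(z) = 6 (v(z) = 6 + 0 = 6)
-7*(((4*6)*(-3) - 1*18) + v(-1)) = -7*(((4*6)*(-3) - 1*18) + 6) = -7*((24*(-3) - 18) + 6) = -7*((-72 - 18) + 6) = -7*(-90 + 6) = -7*(-84) = 588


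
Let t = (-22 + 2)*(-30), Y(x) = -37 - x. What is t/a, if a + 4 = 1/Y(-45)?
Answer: -4800/31 ≈ -154.84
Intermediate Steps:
t = 600 (t = -20*(-30) = 600)
a = -31/8 (a = -4 + 1/(-37 - 1*(-45)) = -4 + 1/(-37 + 45) = -4 + 1/8 = -31/8 ≈ -3.8750)
t/a = 600/(-31/8) = 600*(-8/31) = -4800/31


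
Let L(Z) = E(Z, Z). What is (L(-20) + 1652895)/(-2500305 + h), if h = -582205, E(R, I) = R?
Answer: -330575/616502 ≈ -0.53621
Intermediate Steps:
L(Z) = Z
(L(-20) + 1652895)/(-2500305 + h) = (-20 + 1652895)/(-2500305 - 582205) = 1652875/(-3082510) = 1652875*(-1/3082510) = -330575/616502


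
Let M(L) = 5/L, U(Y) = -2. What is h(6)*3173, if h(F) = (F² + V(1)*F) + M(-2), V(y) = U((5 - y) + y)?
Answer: 136439/2 ≈ 68220.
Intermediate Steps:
V(y) = -2
h(F) = -5/2 + F² - 2*F (h(F) = (F² - 2*F) + 5/(-2) = (F² - 2*F) + 5*(-½) = (F² - 2*F) - 5/2 = -5/2 + F² - 2*F)
h(6)*3173 = (-5/2 + 6² - 2*6)*3173 = (-5/2 + 36 - 12)*3173 = (43/2)*3173 = 136439/2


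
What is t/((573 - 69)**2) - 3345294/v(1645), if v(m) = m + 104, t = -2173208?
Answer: -35564964229/18511416 ≈ -1921.2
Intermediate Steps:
v(m) = 104 + m
t/((573 - 69)**2) - 3345294/v(1645) = -2173208/(573 - 69)**2 - 3345294/(104 + 1645) = -2173208/(504**2) - 3345294/1749 = -2173208/254016 - 3345294*1/1749 = -2173208*1/254016 - 1115098/583 = -271651/31752 - 1115098/583 = -35564964229/18511416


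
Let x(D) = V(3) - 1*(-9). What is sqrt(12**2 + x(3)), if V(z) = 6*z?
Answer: 3*sqrt(19) ≈ 13.077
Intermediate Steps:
x(D) = 27 (x(D) = 6*3 - 1*(-9) = 18 + 9 = 27)
sqrt(12**2 + x(3)) = sqrt(12**2 + 27) = sqrt(144 + 27) = sqrt(171) = 3*sqrt(19)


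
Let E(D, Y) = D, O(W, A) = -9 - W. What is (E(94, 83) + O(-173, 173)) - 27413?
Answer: -27155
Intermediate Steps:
(E(94, 83) + O(-173, 173)) - 27413 = (94 + (-9 - 1*(-173))) - 27413 = (94 + (-9 + 173)) - 27413 = (94 + 164) - 27413 = 258 - 27413 = -27155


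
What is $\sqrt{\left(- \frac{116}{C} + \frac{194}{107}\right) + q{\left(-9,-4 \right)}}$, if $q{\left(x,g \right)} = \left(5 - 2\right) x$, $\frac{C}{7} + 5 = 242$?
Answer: $\frac{i \sqrt{795864801921}}{177513} \approx 5.0256 i$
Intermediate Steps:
$C = 1659$ ($C = -35 + 7 \cdot 242 = -35 + 1694 = 1659$)
$q{\left(x,g \right)} = 3 x$
$\sqrt{\left(- \frac{116}{C} + \frac{194}{107}\right) + q{\left(-9,-4 \right)}} = \sqrt{\left(- \frac{116}{1659} + \frac{194}{107}\right) + 3 \left(-9\right)} = \sqrt{\left(\left(-116\right) \frac{1}{1659} + 194 \cdot \frac{1}{107}\right) - 27} = \sqrt{\left(- \frac{116}{1659} + \frac{194}{107}\right) - 27} = \sqrt{\frac{309434}{177513} - 27} = \sqrt{- \frac{4483417}{177513}} = \frac{i \sqrt{795864801921}}{177513}$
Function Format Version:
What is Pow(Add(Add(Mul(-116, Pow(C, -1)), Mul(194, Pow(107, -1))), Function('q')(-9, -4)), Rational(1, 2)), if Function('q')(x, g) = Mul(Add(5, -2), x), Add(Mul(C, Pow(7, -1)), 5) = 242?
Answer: Mul(Rational(1, 177513), I, Pow(795864801921, Rational(1, 2))) ≈ Mul(5.0256, I)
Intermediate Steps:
C = 1659 (C = Add(-35, Mul(7, 242)) = Add(-35, 1694) = 1659)
Function('q')(x, g) = Mul(3, x)
Pow(Add(Add(Mul(-116, Pow(C, -1)), Mul(194, Pow(107, -1))), Function('q')(-9, -4)), Rational(1, 2)) = Pow(Add(Add(Mul(-116, Pow(1659, -1)), Mul(194, Pow(107, -1))), Mul(3, -9)), Rational(1, 2)) = Pow(Add(Add(Mul(-116, Rational(1, 1659)), Mul(194, Rational(1, 107))), -27), Rational(1, 2)) = Pow(Add(Add(Rational(-116, 1659), Rational(194, 107)), -27), Rational(1, 2)) = Pow(Add(Rational(309434, 177513), -27), Rational(1, 2)) = Pow(Rational(-4483417, 177513), Rational(1, 2)) = Mul(Rational(1, 177513), I, Pow(795864801921, Rational(1, 2)))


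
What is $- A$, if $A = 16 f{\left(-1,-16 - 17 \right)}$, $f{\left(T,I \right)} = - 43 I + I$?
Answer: $-22176$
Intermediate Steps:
$f{\left(T,I \right)} = - 42 I$
$A = 22176$ ($A = 16 \left(- 42 \left(-16 - 17\right)\right) = 16 \left(\left(-42\right) \left(-33\right)\right) = 16 \cdot 1386 = 22176$)
$- A = \left(-1\right) 22176 = -22176$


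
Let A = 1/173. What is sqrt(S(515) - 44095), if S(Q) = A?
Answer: I*sqrt(1319719082)/173 ≈ 209.99*I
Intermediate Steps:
A = 1/173 ≈ 0.0057803
S(Q) = 1/173
sqrt(S(515) - 44095) = sqrt(1/173 - 44095) = sqrt(-7628434/173) = I*sqrt(1319719082)/173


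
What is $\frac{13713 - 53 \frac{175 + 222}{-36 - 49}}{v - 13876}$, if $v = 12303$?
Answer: $- \frac{1186646}{133705} \approx -8.8751$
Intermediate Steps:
$\frac{13713 - 53 \frac{175 + 222}{-36 - 49}}{v - 13876} = \frac{13713 - 53 \frac{175 + 222}{-36 - 49}}{12303 - 13876} = \frac{13713 - 53 \frac{397}{-85}}{-1573} = \left(13713 - 53 \cdot 397 \left(- \frac{1}{85}\right)\right) \left(- \frac{1}{1573}\right) = \left(13713 - - \frac{21041}{85}\right) \left(- \frac{1}{1573}\right) = \left(13713 + \frac{21041}{85}\right) \left(- \frac{1}{1573}\right) = \frac{1186646}{85} \left(- \frac{1}{1573}\right) = - \frac{1186646}{133705}$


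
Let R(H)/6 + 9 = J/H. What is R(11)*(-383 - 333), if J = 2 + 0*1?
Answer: 416712/11 ≈ 37883.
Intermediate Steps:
J = 2 (J = 2 + 0 = 2)
R(H) = -54 + 12/H (R(H) = -54 + 6*(2/H) = -54 + 12/H)
R(11)*(-383 - 333) = (-54 + 12/11)*(-383 - 333) = (-54 + 12*(1/11))*(-716) = (-54 + 12/11)*(-716) = -582/11*(-716) = 416712/11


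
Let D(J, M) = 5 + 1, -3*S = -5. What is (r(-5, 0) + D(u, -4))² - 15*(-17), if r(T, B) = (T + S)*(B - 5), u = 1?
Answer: 6919/9 ≈ 768.78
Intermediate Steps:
S = 5/3 (S = -⅓*(-5) = 5/3 ≈ 1.6667)
D(J, M) = 6
r(T, B) = (-5 + B)*(5/3 + T) (r(T, B) = (T + 5/3)*(B - 5) = (5/3 + T)*(-5 + B) = (-5 + B)*(5/3 + T))
(r(-5, 0) + D(u, -4))² - 15*(-17) = ((-25/3 - 5*(-5) + (5/3)*0 + 0*(-5)) + 6)² - 15*(-17) = ((-25/3 + 25 + 0 + 0) + 6)² + 255 = (50/3 + 6)² + 255 = (68/3)² + 255 = 4624/9 + 255 = 6919/9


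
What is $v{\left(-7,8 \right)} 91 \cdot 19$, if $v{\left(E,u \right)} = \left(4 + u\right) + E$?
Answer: $8645$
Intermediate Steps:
$v{\left(E,u \right)} = 4 + E + u$
$v{\left(-7,8 \right)} 91 \cdot 19 = \left(4 - 7 + 8\right) 91 \cdot 19 = 5 \cdot 91 \cdot 19 = 455 \cdot 19 = 8645$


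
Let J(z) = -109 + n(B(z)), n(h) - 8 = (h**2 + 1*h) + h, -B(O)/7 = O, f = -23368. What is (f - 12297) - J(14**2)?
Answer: -1915204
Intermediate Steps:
B(O) = -7*O
n(h) = 8 + h**2 + 2*h (n(h) = 8 + ((h**2 + 1*h) + h) = 8 + ((h**2 + h) + h) = 8 + ((h + h**2) + h) = 8 + (h**2 + 2*h) = 8 + h**2 + 2*h)
J(z) = -101 - 14*z + 49*z**2 (J(z) = -109 + (8 + (-7*z)**2 + 2*(-7*z)) = -109 + (8 + 49*z**2 - 14*z) = -109 + (8 - 14*z + 49*z**2) = -101 - 14*z + 49*z**2)
(f - 12297) - J(14**2) = (-23368 - 12297) - (-101 - 14*14**2 + 49*(14**2)**2) = -35665 - (-101 - 14*196 + 49*196**2) = -35665 - (-101 - 2744 + 49*38416) = -35665 - (-101 - 2744 + 1882384) = -35665 - 1*1879539 = -35665 - 1879539 = -1915204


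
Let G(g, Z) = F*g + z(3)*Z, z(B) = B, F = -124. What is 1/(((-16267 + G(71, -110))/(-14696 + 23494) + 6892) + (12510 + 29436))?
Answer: 8798/429651323 ≈ 2.0477e-5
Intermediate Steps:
G(g, Z) = -124*g + 3*Z
1/(((-16267 + G(71, -110))/(-14696 + 23494) + 6892) + (12510 + 29436)) = 1/(((-16267 + (-124*71 + 3*(-110)))/(-14696 + 23494) + 6892) + (12510 + 29436)) = 1/(((-16267 + (-8804 - 330))/8798 + 6892) + 41946) = 1/(((-16267 - 9134)*(1/8798) + 6892) + 41946) = 1/((-25401*1/8798 + 6892) + 41946) = 1/((-25401/8798 + 6892) + 41946) = 1/(60610415/8798 + 41946) = 1/(429651323/8798) = 8798/429651323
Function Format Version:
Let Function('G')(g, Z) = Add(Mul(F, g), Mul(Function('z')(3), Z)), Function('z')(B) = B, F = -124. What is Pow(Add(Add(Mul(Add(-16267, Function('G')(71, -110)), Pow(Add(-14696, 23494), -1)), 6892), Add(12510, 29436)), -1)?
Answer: Rational(8798, 429651323) ≈ 2.0477e-5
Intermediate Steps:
Function('G')(g, Z) = Add(Mul(-124, g), Mul(3, Z))
Pow(Add(Add(Mul(Add(-16267, Function('G')(71, -110)), Pow(Add(-14696, 23494), -1)), 6892), Add(12510, 29436)), -1) = Pow(Add(Add(Mul(Add(-16267, Add(Mul(-124, 71), Mul(3, -110))), Pow(Add(-14696, 23494), -1)), 6892), Add(12510, 29436)), -1) = Pow(Add(Add(Mul(Add(-16267, Add(-8804, -330)), Pow(8798, -1)), 6892), 41946), -1) = Pow(Add(Add(Mul(Add(-16267, -9134), Rational(1, 8798)), 6892), 41946), -1) = Pow(Add(Add(Mul(-25401, Rational(1, 8798)), 6892), 41946), -1) = Pow(Add(Add(Rational(-25401, 8798), 6892), 41946), -1) = Pow(Add(Rational(60610415, 8798), 41946), -1) = Pow(Rational(429651323, 8798), -1) = Rational(8798, 429651323)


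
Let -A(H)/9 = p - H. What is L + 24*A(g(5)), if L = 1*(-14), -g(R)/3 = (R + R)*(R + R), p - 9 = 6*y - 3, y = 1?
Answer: -67406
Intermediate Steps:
p = 12 (p = 9 + (6*1 - 3) = 9 + (6 - 3) = 9 + 3 = 12)
g(R) = -12*R² (g(R) = -3*(R + R)*(R + R) = -3*2*R*2*R = -12*R²)
A(H) = -108 + 9*H (A(H) = -9*(12 - H) = -108 + 9*H)
L = -14
L + 24*A(g(5)) = -14 + 24*(-108 + 9*(-12*5²)) = -14 + 24*(-108 + 9*(-12*25)) = -14 + 24*(-108 + 9*(-300)) = -14 + 24*(-108 - 2700) = -14 + 24*(-2808) = -14 - 67392 = -67406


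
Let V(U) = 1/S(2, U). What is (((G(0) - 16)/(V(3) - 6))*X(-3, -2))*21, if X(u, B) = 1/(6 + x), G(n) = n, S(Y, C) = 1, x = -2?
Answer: 84/5 ≈ 16.800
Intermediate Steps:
X(u, B) = ¼ (X(u, B) = 1/(6 - 2) = 1/4 = ¼)
V(U) = 1 (V(U) = 1/1 = 1)
(((G(0) - 16)/(V(3) - 6))*X(-3, -2))*21 = (((0 - 16)/(1 - 6))*(¼))*21 = (-16/(-5)*(¼))*21 = (-16*(-⅕)*(¼))*21 = ((16/5)*(¼))*21 = (⅘)*21 = 84/5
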